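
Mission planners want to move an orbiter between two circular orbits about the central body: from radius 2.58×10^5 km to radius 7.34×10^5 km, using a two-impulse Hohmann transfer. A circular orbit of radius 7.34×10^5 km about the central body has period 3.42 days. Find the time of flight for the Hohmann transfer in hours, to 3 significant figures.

From Kepler's third law T² = 4π²r³/μ at r = 7.34×10^5 km, T = 3.42 days = 3.42 × 86400 s = 2.95488×10^5 s: μ = 4π²r³/T² = 1.78800×10^8 km³/s².
Semi-major axis of the transfer orbit: a_t = (2.580×10^5 + 7.340×10^5)/2 = 4.960×10^5 km.
By Kepler's third law the transfer-orbit period is T = 2π√(a_t³/μ), so t = T/2 = 82070 s.
Converting: 82070 s ÷ 3600 s/hour = 22.8 hours.

t = 22.8 hours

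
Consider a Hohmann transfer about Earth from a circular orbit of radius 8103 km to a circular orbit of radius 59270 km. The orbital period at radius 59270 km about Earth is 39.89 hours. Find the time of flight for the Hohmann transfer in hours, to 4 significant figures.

t = 8.546 hours

From Kepler's third law T² = 4π²r³/μ at r = 59270 km, T = 39.89 hours = 39.89 × 3600 s = 1.43604×10^5 s: μ = 4π²r³/T² = 3.98595×10^5 km³/s².
The Hohmann ellipse has a_t = (r₁ + r₂)/2 = 33686.5 km.
By Kepler's third law the transfer-orbit period is T = 2π√(a_t³/μ), so t = T/2 = 30766 s.
Converting: 30766 s ÷ 3600 s/hour = 8.546 hours.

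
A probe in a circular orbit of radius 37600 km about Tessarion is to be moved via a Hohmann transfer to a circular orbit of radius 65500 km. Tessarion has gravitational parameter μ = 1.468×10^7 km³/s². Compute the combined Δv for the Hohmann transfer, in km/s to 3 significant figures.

The Hohmann ellipse has a_t = (r₁ + r₂)/2 = 51550 km.
Circular speed at r₁: v₁ = √(μ/r₁) = √(1.468×10^7/37600) = 19.759 km/s.
Transfer-orbit speed at r₁ (v² = μ(2/r − 1/a)): v_p = √[μ(2/r₁ − 1/a_t)] = 22.273 km/s.
First burn Δv₁ = |v_p − v₁| = 2.514 km/s.
Circular speed at r₂: v₂ = √(μ/r₂) = 14.971 km/s.
Transfer-orbit speed at r₂: v_a = √[μ(2/r₂ − 1/a_t)] = 12.786 km/s.
Second burn Δv₂ = |v₂ − v_a| = 2.185 km/s.
Δv = Δv₁ + Δv₂ = 2.514 + 2.185 = 4.699 km/s.

Δv = 4.70 km/s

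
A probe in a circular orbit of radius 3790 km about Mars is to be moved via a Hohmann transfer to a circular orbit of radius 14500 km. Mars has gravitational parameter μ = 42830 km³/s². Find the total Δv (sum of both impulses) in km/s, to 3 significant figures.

Δv = 1.48 km/s

Semi-major axis of the transfer orbit: a_t = (3790 + 14500)/2 = 9145 km.
Circular speed at r₁: v₁ = √(μ/r₁) = √(42830/3790) = 3.36166 km/s.
Transfer-orbit speed at r₁ (v² = μ(2/r − 1/a)): v_p = √[μ(2/r₁ − 1/a_t)] = 4.23298 km/s.
First burn Δv₁ = |v_p − v₁| = 0.87132 km/s.
At r₂, v₂ = √(μ/r₂) = 1.71866 km/s.
Transfer-orbit speed at r₂: v_a = √[μ(2/r₂ − 1/a_t)] = 1.10641 km/s.
Second burn Δv₂ = |v₂ − v_a| = 0.61225 km/s.
Total Δv = Δv₁ + Δv₂ = 1.484 km/s.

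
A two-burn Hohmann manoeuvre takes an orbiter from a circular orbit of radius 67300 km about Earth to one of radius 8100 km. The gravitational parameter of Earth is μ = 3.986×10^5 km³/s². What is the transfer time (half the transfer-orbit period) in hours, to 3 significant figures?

Transfer-ellipse semi-major axis a_t = (r₁ + r₂)/2 = (67300 + 8100)/2 = 37700 km.
Half the transfer-orbit period gives t = π√(a_t³/μ) = 36420 s.
Converting: 36420 s ÷ 3600 s/hour = 10.1 hours.

t = 10.1 hours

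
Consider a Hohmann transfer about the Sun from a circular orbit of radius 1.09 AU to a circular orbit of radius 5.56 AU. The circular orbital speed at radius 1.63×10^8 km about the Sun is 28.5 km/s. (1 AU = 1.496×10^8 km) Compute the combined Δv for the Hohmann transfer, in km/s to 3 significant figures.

From the circular-orbit relation v² = μ/r at r = 1.63×10^8 km: μ = v²r = (28.5)² × 1.63×10^8 = 1.32397×10^11 km³/s².
In km: r₁ = 1.09 × 1.496×10^8 = 1.63064×10^8 km; r₂ = 5.56 × 1.496×10^8 = 8.31776×10^8 km.
Transfer-ellipse semi-major axis a_t = (r₁ + r₂)/2 = (1.63064×10^8 + 8.31776×10^8)/2 = 4.9742×10^8 km.
Circular speed at r₁: v₁ = √(μ/r₁) = √(1.32397×10^11/1.63064×10^8) = 28.494 km/s.
Transfer-orbit speed at r₁ (vis-viva equation): v_p = √[μ(2/r₁ − 1/a_t)] = 36.847 km/s.
First burn Δv₁ = |v_p − v₁| = 8.353 km/s.
Circular speed at r₂: v₂ = √(μ/r₂) = 12.6164 km/s.
Transfer-orbit speed at r₂: v_a = √[μ(2/r₂ − 1/a_t)] = 7.22359 km/s.
Second burn Δv₂ = |v₂ − v_a| = 5.393 km/s.
Total Δv = Δv₁ + Δv₂ = 13.75 km/s.

Δv = 13.7 km/s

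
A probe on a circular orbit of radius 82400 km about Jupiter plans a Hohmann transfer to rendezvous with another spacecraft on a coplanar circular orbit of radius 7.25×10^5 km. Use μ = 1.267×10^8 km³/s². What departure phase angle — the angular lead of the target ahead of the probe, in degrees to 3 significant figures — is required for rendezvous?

Transfer-ellipse semi-major axis a_t = (r₁ + r₂)/2 = (82400 + 7.250×10^5)/2 = 4.037×10^5 km.
The half-period of the transfer ellipse is t = π√(a_t³/μ) = 71590 s.
The target's mean motion on its circular orbit is ω₂ = √(μ/r₂³) = 1.8234×10^-5 rad/s.
Angle swept by the target during transfer: ω₂·t = 1.3054 rad = 74.79°.
The probe traverses 180° on the transfer ellipse, so the target must lead by 180° − 74.79° = 105°.

φ = 105°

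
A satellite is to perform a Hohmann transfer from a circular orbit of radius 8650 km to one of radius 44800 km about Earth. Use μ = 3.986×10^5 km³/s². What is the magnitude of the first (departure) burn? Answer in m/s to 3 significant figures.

Δv₁ = 2000 m/s

Semi-major axis of the transfer orbit: a_t = (8650 + 44800)/2 = 26725 km.
On the circular orbit at r = 8650 km, v_c = √(μ/r) = 6.788 km/s.
Transfer-orbit speed at the same r (vis-viva, a = a_t): v_t = √[μ(2/r − 1/a_t)] = 8.789 km/s.
Δv₁ = |v_t − v_c| = |8.789 − 6.788| = 2.001 km/s.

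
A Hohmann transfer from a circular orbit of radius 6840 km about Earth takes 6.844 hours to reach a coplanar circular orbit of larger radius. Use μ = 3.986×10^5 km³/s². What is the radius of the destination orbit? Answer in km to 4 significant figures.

r₂ = 51260 km

Transfer time t = 6.844 hours = 24638.4 s, and t = π√(a_t³/μ).
So a_t = (μ t²/π²)^(1/3) = (3.986×10^5 × (24638.4)² / π²)^(1/3) = 29051 km.
Since a_t = (r₁ + r₂)/2, r₂ = 2a_t − r₁ = 2×29051 − 6840 = 51262 km.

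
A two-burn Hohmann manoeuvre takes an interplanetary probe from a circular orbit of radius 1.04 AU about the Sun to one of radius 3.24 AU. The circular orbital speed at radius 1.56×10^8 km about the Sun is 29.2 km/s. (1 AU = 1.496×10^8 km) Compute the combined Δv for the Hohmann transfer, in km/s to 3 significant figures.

Δv = 11.8 km/s

From the circular-orbit relation v² = μ/r at r = 1.56×10^8 km: μ = v²r = (29.2)² × 1.56×10^8 = 1.33012×10^11 km³/s².
In km: r₁ = 1.04 × 1.496×10^8 = 1.55584×10^8 km; r₂ = 3.24 × 1.496×10^8 = 4.84704×10^8 km.
Transfer-ellipse semi-major axis a_t = (r₁ + r₂)/2 = (1.55584×10^8 + 4.84704×10^8)/2 = 3.20144×10^8 km.
At r₁ the circular-orbit speed is v₁ = √(μ/r₁) = 29.2390 km/s.
On the transfer ellipse at r₁, vis-viva equation gives v_p = √[μ(2/r₁ − 1/a_t)] = 35.9773 km/s.
First burn Δv₁ = |v_p − v₁| = 6.7383 km/s.
Circular speed at r₂: v₂ = √(μ/r₂) = 16.5656 km/s.
Transfer-orbit speed at r₂: v_a = √[μ(2/r₂ − 1/a_t)] = 11.5483 km/s.
Second burn Δv₂ = |v₂ − v_a| = 5.0173 km/s.
Δv = Δv₁ + Δv₂ = 6.7383 + 5.0173 = 11.76 km/s.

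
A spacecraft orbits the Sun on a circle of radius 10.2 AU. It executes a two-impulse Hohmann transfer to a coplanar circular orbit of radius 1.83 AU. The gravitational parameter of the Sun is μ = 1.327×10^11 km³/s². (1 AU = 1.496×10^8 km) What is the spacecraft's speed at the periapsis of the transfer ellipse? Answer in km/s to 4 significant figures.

v = 28.67 km/s

In km: r₁ = 10.2 × 1.496×10^8 = 1.52592×10^9 km; r₂ = 1.83 × 1.496×10^8 = 2.73768×10^8 km.
Semi-major axis of the transfer orbit: a_t = (1.52592×10^9 + 2.73768×10^8)/2 = 8.99844×10^8 km.
The periapsis of the transfer ellipse is at r = 2.73768×10^8 km.
From the vis-viva equation, v = √[μ(2/r − 1/a_t)] = 28.67 km/s.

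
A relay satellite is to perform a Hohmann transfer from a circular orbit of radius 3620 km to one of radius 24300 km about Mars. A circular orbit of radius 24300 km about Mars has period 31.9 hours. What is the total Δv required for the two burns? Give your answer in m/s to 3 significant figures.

From Kepler's third law T² = 4π²r³/μ at r = 24300 km, T = 31.9 hours = 31.9 × 3600 s = 1.1484×10^5 s: μ = 4π²r³/T² = 42952.9 km³/s².
Semi-major axis of the transfer orbit: a_t = (3620 + 24300)/2 = 13960 km.
Circular speed at r₁: v₁ = √(μ/r₁) = √(42952.9/3620) = 3.4446239 km/s.
On the transfer ellipse at r₁, vis-viva gives v_p = √[μ(2/r₁ − 1/a_t)] = 4.5446688 km/s.
First burn Δv₁ = |v_p − v₁| = 1.10004 km/s.
At r₂, v₂ = √(μ/r₂) = 1.329514 km/s.
Transfer-orbit speed at r₂: v_a = √[μ(2/r₂ − 1/a_t)] = 0.6770247 km/s.
Second burn Δv₂ = |v₂ − v_a| = 0.652489 km/s.
Total Δv = Δv₁ + Δv₂ = 1.753 km/s.

Δv = 1750 m/s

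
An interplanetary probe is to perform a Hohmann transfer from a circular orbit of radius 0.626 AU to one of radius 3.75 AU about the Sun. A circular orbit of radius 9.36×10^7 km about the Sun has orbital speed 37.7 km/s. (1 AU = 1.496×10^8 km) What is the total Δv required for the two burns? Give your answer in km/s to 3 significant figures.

Δv = 18.8 km/s

From the circular-orbit relation v² = μ/r at r = 9.36×10^7 km: μ = v²r = (37.7)² × 9.36×10^7 = 1.33033×10^11 km³/s².
In km: r₁ = 0.626 × 1.496×10^8 = 9.36496×10^7 km; r₂ = 3.75 × 1.496×10^8 = 5.610×10^8 km.
Transfer-ellipse semi-major axis a_t = (r₁ + r₂)/2 = (9.36496×10^7 + 5.610×10^8)/2 = 3.273248×10^8 km.
At r₁ the circular-orbit speed is v₁ = √(μ/r₁) = 37.69 km/s.
Transfer-orbit speed at r₁ (v² = μ(2/r − 1/a)): v_p = √[μ(2/r₁ − 1/a_t)] = 49.34 km/s.
First burn Δv₁ = |v_p − v₁| = 11.65 km/s.
At r₂, v₂ = √(μ/r₂) = 15.399 km/s.
Transfer-orbit speed at r₂: v_a = √[μ(2/r₂ − 1/a_t)] = 8.2369 km/s.
Second burn Δv₂ = |v₂ − v_a| = 7.162 km/s.
Δv = Δv₁ + Δv₂ = 11.65 + 7.162 = 18.81 km/s.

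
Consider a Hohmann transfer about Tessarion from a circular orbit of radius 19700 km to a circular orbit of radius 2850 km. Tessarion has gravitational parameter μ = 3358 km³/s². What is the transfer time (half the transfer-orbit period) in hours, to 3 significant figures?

t = 18.0 hours

Semi-major axis of the transfer orbit: a_t = (19700 + 2850)/2 = 11275 km.
Transfer time t = π√(a_t³/μ) = π√((11275)³ / 3358) = 64910 s.
Converting: 64910 s ÷ 3600 s/hour = 18.0 hours.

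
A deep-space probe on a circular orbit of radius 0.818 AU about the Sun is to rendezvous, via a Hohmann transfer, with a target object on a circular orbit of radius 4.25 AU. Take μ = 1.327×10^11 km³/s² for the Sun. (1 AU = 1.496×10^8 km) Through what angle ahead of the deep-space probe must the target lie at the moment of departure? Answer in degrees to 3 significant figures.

φ = 97.1°

In km: r₁ = 0.818 × 1.496×10^8 = 1.223728×10^8 km; r₂ = 4.25 × 1.496×10^8 = 6.358×10^8 km.
Semi-major axis of the transfer orbit: a_t = (1.223728×10^8 + 6.358×10^8)/2 = 3.790864×10^8 km.
Transfer time t = π√(a_t³/μ) = 6.36534×10^7 s.
Target angular speed ω₂ = √(μ/r₂³) = 2.27224×10^-8 rad/s.
Angle swept by the target during transfer: ω₂·t = 1.4464 rad = 82.87°.
Arrival is 180° from departure on the ellipse, so φ = 180° − 82.87° = 97.1°.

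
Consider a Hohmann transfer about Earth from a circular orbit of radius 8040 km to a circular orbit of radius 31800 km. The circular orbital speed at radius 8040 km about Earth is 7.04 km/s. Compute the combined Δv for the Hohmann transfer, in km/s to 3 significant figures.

From the circular-orbit relation v² = μ/r at r = 8040 km: μ = v²r = (7.04)² × 8040 = 3.98475×10^5 km³/s².
The Hohmann ellipse has a_t = (r₁ + r₂)/2 = 19920 km.
At r₁ the circular-orbit speed is v₁ = √(μ/r₁) = 7.040 km/s.
On the transfer ellipse at r₁, vis-viva equation gives v_p = √[μ(2/r₁ − 1/a_t)] = 8.895 km/s.
First burn Δv₁ = |v_p − v₁| = 1.855 km/s.
Circular speed at r₂: v₂ = √(μ/r₂) = 3.540 km/s.
Transfer-orbit speed at r₂: v_a = √[μ(2/r₂ − 1/a_t)] = 2.249 km/s.
Second burn Δv₂ = |v₂ − v_a| = 1.291 km/s.
Δv = Δv₁ + Δv₂ = 1.855 + 1.291 = 3.146 km/s.

Δv = 3.15 km/s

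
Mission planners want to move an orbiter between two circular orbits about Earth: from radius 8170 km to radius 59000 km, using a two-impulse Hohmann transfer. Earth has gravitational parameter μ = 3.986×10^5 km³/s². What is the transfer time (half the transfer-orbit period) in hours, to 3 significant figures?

Transfer-ellipse semi-major axis a_t = (r₁ + r₂)/2 = (8170 + 59000)/2 = 33585 km.
By Kepler's third law the transfer-orbit period is T = 2π√(a_t³/μ), so t = T/2 = 30630 s.
Converting: 30630 s ÷ 3600 s/hour = 8.51 hours.

t = 8.51 hours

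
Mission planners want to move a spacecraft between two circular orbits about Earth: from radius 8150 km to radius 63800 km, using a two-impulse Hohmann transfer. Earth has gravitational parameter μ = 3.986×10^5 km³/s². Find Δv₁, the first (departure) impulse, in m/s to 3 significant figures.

Transfer-ellipse semi-major axis a_t = (r₁ + r₂)/2 = (8150 + 63800)/2 = 35975 km.
On the circular orbit at r = 8150 km, v_c = √(μ/r) = 6.993 km/s.
Vis-viva on the transfer ellipse at r = 8150 km gives v_t = √[μ(2/r − 1/a_t)] = 9.313 km/s.
Δv₁ = |v_t − v_c| = |9.313 − 6.993| = 2.320 km/s.

Δv₁ = 2320 m/s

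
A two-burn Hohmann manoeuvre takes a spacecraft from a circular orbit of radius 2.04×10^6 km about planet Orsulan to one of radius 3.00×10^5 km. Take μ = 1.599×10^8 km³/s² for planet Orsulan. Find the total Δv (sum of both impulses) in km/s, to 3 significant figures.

Semi-major axis of the transfer orbit: a_t = (2.040×10^6 + 3.000×10^5)/2 = 1.170×10^6 km.
Circular speed at r₁: v₁ = √(μ/r₁) = √(1.599×10^8/2.040×10^6) = 8.853 km/s.
On the transfer ellipse at r₁, v² = μ(2/r − 1/a) gives v_a = √[μ(2/r₁ − 1/a_t)] = 4.483 km/s.
First burn Δv₁ = |v_a − v₁| = 4.370 km/s.
At r₂, v₂ = √(μ/r₂) = 23.087 km/s.
Transfer-orbit speed at r₂: v_p = √[μ(2/r₂ − 1/a_t)] = 30.485 km/s.
Second burn Δv₂ = |v₂ − v_p| = 7.398 km/s.
Total Δv = Δv₁ + Δv₂ = 11.77 km/s.

Δv = 11.8 km/s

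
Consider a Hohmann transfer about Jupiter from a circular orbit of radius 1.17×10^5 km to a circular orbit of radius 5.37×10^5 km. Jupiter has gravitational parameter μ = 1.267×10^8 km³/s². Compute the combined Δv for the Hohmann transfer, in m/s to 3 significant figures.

Δv = 15400 m/s

Semi-major axis of the transfer orbit: a_t = (1.170×10^5 + 5.370×10^5)/2 = 3.270×10^5 km.
Circular speed at r₁: v₁ = √(μ/r₁) = √(1.267×10^8/1.170×10^5) = 32.9075 km/s.
On the transfer ellipse at r₁, v² = μ(2/r − 1/a) gives v_p = √[μ(2/r₁ − 1/a_t)] = 42.1705 km/s.
First burn Δv₁ = |v_p − v₁| = 9.2630 km/s.
At r₂, v₂ = √(μ/r₂) = 15.3604 km/s.
Transfer-orbit speed at r₂: v_a = √[μ(2/r₂ − 1/a_t)] = 9.18798 km/s.
Second burn Δv₂ = |v₂ − v_a| = 6.1724 km/s.
Δv = Δv₁ + Δv₂ = 9.2630 + 6.1724 = 15.44 km/s.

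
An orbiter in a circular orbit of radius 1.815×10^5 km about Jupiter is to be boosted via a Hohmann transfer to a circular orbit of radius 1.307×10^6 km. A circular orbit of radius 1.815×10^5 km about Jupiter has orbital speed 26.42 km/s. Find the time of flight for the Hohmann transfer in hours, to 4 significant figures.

From the circular-orbit relation v² = μ/r at r = 1.815×10^5 km: μ = v²r = (26.42)² × 1.815×10^5 = 1.26690×10^8 km³/s².
Transfer-ellipse semi-major axis a_t = (r₁ + r₂)/2 = (1.815×10^5 + 1.307×10^6)/2 = 7.4425×10^5 km.
Transfer time t = π√(a_t³/μ) = π√((7.4425×10^5)³ / 1.26690×10^8) = 1.792×10^5 s.
Converting: 1.792×10^5 s ÷ 3600 s/hour = 49.78 hours.

t = 49.78 hours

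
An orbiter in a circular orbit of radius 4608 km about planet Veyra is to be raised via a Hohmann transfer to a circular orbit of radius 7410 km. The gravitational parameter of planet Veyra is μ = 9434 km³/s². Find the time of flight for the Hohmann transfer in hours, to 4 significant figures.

t = 4.185 hours

Semi-major axis of the transfer orbit: a_t = (4608 + 7410)/2 = 6009 km.
Half the transfer-orbit period gives t = π√(a_t³/μ) = 15066 s.
Converting: 15066 s ÷ 3600 s/hour = 4.185 hours.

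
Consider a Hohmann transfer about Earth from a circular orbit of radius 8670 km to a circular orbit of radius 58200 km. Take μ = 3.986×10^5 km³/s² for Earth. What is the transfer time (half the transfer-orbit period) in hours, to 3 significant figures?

The Hohmann ellipse has a_t = (r₁ + r₂)/2 = 33435 km.
Half the transfer-orbit period gives t = π√(a_t³/μ) = 30420 s.
Converting: 30420 s ÷ 3600 s/hour = 8.45 hours.

t = 8.45 hours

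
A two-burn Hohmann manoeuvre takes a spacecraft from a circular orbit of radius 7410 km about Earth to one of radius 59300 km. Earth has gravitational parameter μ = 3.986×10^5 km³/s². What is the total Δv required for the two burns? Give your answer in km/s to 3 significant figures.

Transfer-ellipse semi-major axis a_t = (r₁ + r₂)/2 = (7410 + 59300)/2 = 33355 km.
At r₁ the circular-orbit speed is v₁ = √(μ/r₁) = 7.334 km/s.
Transfer-orbit speed at r₁ (vis-viva): v_p = √[μ(2/r₁ − 1/a_t)] = 9.779 km/s.
First burn Δv₁ = |v_p − v₁| = 2.445 km/s.
At r₂, v₂ = √(μ/r₂) = 2.593 km/s.
Transfer-orbit speed at r₂: v_a = √[μ(2/r₂ − 1/a_t)] = 1.222 km/s.
Second burn Δv₂ = |v₂ − v_a| = 1.371 km/s.
Δv = Δv₁ + Δv₂ = 2.445 + 1.371 = 3.816 km/s.

Δv = 3.82 km/s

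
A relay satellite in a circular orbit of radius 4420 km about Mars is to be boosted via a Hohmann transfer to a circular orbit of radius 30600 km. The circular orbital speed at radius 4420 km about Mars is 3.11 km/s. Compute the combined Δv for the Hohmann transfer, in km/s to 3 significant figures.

Δv = 1.59 km/s

From the circular-orbit relation v² = μ/r at r = 4420 km: μ = v²r = (3.11)² × 4420 = 42750.7 km³/s².
The Hohmann ellipse has a_t = (r₁ + r₂)/2 = 17510 km.
At r₁ the circular-orbit speed is v₁ = √(μ/r₁) = 3.110 km/s.
Transfer-orbit speed at r₁ (vis-viva): v_p = √[μ(2/r₁ − 1/a_t)] = 4.111 km/s.
First burn Δv₁ = |v_p − v₁| = 1.001 km/s.
Circular speed at r₂: v₂ = √(μ/r₂) = 1.182 km/s.
Transfer-orbit speed at r₂: v_a = √[μ(2/r₂ − 1/a_t)] = 0.5939 km/s.
Second burn Δv₂ = |v₂ − v_a| = 0.5881 km/s.
Total Δv = Δv₁ + Δv₂ = 1.589 km/s.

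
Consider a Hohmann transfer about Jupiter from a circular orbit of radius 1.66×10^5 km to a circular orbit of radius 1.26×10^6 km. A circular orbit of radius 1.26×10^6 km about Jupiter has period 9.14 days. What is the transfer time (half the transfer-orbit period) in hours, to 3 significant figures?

From Kepler's third law T² = 4π²r³/μ at r = 1.26×10^6 km, T = 9.14 days = 9.14 × 86400 s = 7.89696×10^5 s: μ = 4π²r³/T² = 1.26634×10^8 km³/s².
Semi-major axis of the transfer orbit: a_t = (1.660×10^5 + 1.260×10^6)/2 = 7.130×10^5 km.
Transfer time t = π√(a_t³/μ) = π√((7.130×10^5)³ / 1.26634×10^8) = 1.681×10^5 s.
Converting: 1.681×10^5 s ÷ 3600 s/hour = 46.7 hours.

t = 46.7 hours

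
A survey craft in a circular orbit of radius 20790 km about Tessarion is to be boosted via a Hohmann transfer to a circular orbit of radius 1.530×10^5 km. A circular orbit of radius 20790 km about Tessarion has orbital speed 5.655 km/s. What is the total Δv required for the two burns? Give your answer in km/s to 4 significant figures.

Δv = 2.914 km/s

From the circular-orbit relation v² = μ/r at r = 20790 km: μ = v²r = (5.655)² × 20790 = 6.64844×10^5 km³/s².
Transfer-ellipse semi-major axis a_t = (r₁ + r₂)/2 = (20790 + 1.530×10^5)/2 = 86895 km.
At r₁ the circular-orbit speed is v₁ = √(μ/r₁) = 5.655 km/s.
On the transfer ellipse at r₁, vis-viva equation gives v_p = √[μ(2/r₁ − 1/a_t)] = 7.504 km/s.
First burn Δv₁ = |v_p − v₁| = 1.849 km/s.
Circular speed at r₂: v₂ = √(μ/r₂) = 2.085 km/s.
Transfer-orbit speed at r₂: v_a = √[μ(2/r₂ − 1/a_t)] = 1.020 km/s.
Second burn Δv₂ = |v₂ − v_a| = 1.065 km/s.
Total Δv = Δv₁ + Δv₂ = 2.914 km/s.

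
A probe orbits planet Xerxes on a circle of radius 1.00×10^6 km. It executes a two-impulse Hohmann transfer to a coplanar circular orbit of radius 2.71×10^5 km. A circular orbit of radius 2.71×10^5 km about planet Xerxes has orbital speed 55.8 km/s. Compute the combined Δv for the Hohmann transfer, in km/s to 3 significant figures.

From the circular-orbit relation v² = μ/r at r = 2.71×10^5 km: μ = v²r = (55.8)² × 2.71×10^5 = 8.43796×10^8 km³/s².
Semi-major axis of the transfer orbit: a_t = (1.000×10^6 + 2.710×10^5)/2 = 6.355×10^5 km.
At r₁ the circular-orbit speed is v₁ = √(μ/r₁) = 29.05 km/s.
On the transfer ellipse at r₁, vis-viva equation gives v_a = √[μ(2/r₁ − 1/a_t)] = 18.97 km/s.
First burn Δv₁ = |v_a − v₁| = 10.08 km/s.
Circular speed at r₂: v₂ = √(μ/r₂) = 55.80 km/s.
Transfer-orbit speed at r₂: v_p = √[μ(2/r₂ − 1/a_t)] = 70.00 km/s.
Second burn Δv₂ = |v₂ − v_p| = 14.20 km/s.
Total Δv = Δv₁ + Δv₂ = 24.28 km/s.

Δv = 24.3 km/s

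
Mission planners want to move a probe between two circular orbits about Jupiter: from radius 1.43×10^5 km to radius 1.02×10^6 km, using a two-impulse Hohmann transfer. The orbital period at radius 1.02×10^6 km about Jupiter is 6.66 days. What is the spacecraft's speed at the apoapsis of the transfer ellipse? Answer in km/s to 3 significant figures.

From Kepler's third law T² = 4π²r³/μ at r = 1.02×10^6 km, T = 6.66 days = 6.66 × 86400 s = 5.75424×10^5 s: μ = 4π²r³/T² = 1.26527×10^8 km³/s².
The Hohmann ellipse has a_t = (r₁ + r₂)/2 = 5.815×10^5 km.
At apoapsis, r = 1.020×10^6 km.
Applying v² = μ(2/r − 1/a_t): v = 5.523 km/s.

v = 5.52 km/s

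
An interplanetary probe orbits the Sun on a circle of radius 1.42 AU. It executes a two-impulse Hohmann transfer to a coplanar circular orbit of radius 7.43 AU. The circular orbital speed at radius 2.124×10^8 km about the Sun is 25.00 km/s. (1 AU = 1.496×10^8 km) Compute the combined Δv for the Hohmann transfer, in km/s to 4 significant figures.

From the circular-orbit relation v² = μ/r at r = 2.124×10^8 km: μ = v²r = (25.00)² × 2.124×10^8 = 1.32750×10^11 km³/s².
In km: r₁ = 1.42 × 1.496×10^8 = 2.12432×10^8 km; r₂ = 7.43 × 1.496×10^8 = 1.111528×10^9 km.
Semi-major axis of the transfer orbit: a_t = (2.12432×10^8 + 1.111528×10^9)/2 = 6.6198×10^8 km.
At r₁ the circular-orbit speed is v₁ = √(μ/r₁) = 24.9981 km/s.
On the transfer ellipse at r₁, v² = μ(2/r − 1/a) gives v_p = √[μ(2/r₁ − 1/a_t)] = 32.3925 km/s.
First burn Δv₁ = |v_p − v₁| = 7.394 km/s.
Circular speed at r₂: v₂ = √(μ/r₂) = 10.9284 km/s.
Transfer-orbit speed at r₂: v_a = √[μ(2/r₂ − 1/a_t)] = 6.19077 km/s.
Second burn Δv₂ = |v₂ − v_a| = 4.738 km/s.
Δv = Δv₁ + Δv₂ = 7.394 + 4.738 = 12.13 km/s.

Δv = 12.13 km/s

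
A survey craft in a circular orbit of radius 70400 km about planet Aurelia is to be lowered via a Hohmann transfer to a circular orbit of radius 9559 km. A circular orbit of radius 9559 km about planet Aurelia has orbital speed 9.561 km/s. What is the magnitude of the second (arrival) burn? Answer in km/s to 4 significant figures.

From the circular-orbit relation v² = μ/r at r = 9559 km: μ = v²r = (9.561)² × 9559 = 8.73814×10^5 km³/s².
The Hohmann ellipse has a_t = (r₁ + r₂)/2 = 39979.5 km.
Circular speed at r = 9559 km: v_c = √(μ/r) = 9.5610 km/s.
Vis-viva on the transfer ellipse at r = 9559 km gives v_t = √[μ(2/r − 1/a_t)] = 12.687 km/s.
Δv₂ = |v_t − v_c| = |12.687 − 9.5610| = 3.126 km/s.

Δv₂ = 3.126 km/s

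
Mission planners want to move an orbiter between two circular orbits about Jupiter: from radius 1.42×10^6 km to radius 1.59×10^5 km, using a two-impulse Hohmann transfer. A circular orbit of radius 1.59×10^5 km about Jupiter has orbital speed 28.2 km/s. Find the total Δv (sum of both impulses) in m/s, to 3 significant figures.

From the circular-orbit relation v² = μ/r at r = 1.59×10^5 km: μ = v²r = (28.2)² × 1.59×10^5 = 1.26443×10^8 km³/s².
The Hohmann ellipse has a_t = (r₁ + r₂)/2 = 7.895×10^5 km.
At r₁ the circular-orbit speed is v₁ = √(μ/r₁) = 9.4363 km/s.
On the transfer ellipse at r₁, vis-viva equation gives v_a = √[μ(2/r₁ − 1/a_t)] = 4.2347 km/s.
First burn Δv₁ = |v_a − v₁| = 5.202 km/s.
At r₂, v₂ = √(μ/r₂) = 28.20 km/s.
Transfer-orbit speed at r₂: v_p = √[μ(2/r₂ − 1/a_t)] = 37.82 km/s.
Second burn Δv₂ = |v₂ − v_p| = 9.620 km/s.
Total Δv = Δv₁ + Δv₂ = 14.82 km/s.

Δv = 14800 m/s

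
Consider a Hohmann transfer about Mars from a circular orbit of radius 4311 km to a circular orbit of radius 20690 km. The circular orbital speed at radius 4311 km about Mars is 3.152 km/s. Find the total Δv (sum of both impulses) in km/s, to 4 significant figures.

From the circular-orbit relation v² = μ/r at r = 4311 km: μ = v²r = (3.152)² × 4311 = 42830.2 km³/s².
Transfer-ellipse semi-major axis a_t = (r₁ + r₂)/2 = (4311 + 20690)/2 = 12500.5 km.
At r₁ the circular-orbit speed is v₁ = √(μ/r₁) = 3.1520 km/s.
Transfer-orbit speed at r₁ (vis-viva): v_p = √[μ(2/r₁ − 1/a_t)] = 4.0551 km/s.
First burn Δv₁ = |v_p − v₁| = 0.9031 km/s.
Circular speed at r₂: v₂ = √(μ/r₂) = 1.4388 km/s.
Transfer-orbit speed at r₂: v_a = √[μ(2/r₂ − 1/a_t)] = 0.84493 km/s.
Second burn Δv₂ = |v₂ − v_a| = 0.5939 km/s.
Total Δv = Δv₁ + Δv₂ = 1.497 km/s.

Δv = 1.497 km/s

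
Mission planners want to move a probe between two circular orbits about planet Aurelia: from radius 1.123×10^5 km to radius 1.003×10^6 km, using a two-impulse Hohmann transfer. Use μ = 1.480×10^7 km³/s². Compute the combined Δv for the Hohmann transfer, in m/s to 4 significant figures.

Δv = 6034 m/s

Semi-major axis of the transfer orbit: a_t = (1.123×10^5 + 1.003×10^6)/2 = 5.5765×10^5 km.
At r₁ the circular-orbit speed is v₁ = √(μ/r₁) = 11.480 km/s.
On the transfer ellipse at r₁, v² = μ(2/r − 1/a) gives v_p = √[μ(2/r₁ − 1/a_t)] = 15.396 km/s.
First burn Δv₁ = |v_p − v₁| = 3.916 km/s.
Circular speed at r₂: v₂ = √(μ/r₂) = 3.84132 km/s.
Transfer-orbit speed at r₂: v_a = √[μ(2/r₂ − 1/a_t)] = 1.72381 km/s.
Second burn Δv₂ = |v₂ − v_a| = 2.118 km/s.
Total Δv = Δv₁ + Δv₂ = 6.034 km/s.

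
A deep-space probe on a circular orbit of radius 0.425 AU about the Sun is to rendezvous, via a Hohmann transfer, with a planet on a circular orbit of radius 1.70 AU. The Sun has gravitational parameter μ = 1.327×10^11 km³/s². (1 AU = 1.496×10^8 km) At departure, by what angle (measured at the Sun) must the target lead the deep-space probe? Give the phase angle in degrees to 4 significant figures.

φ = 91.06°

In km: r₁ = 0.425 × 1.496×10^8 = 6.358×10^7 km; r₂ = 1.70 × 1.496×10^8 = 2.5432×10^8 km.
Transfer-ellipse semi-major axis a_t = (r₁ + r₂)/2 = (6.358×10^7 + 2.5432×10^8)/2 = 1.5895×10^8 km.
The half-period of the transfer ellipse is t = π√(a_t³/μ) = 1.72824×10^7 s.
The target's mean motion on its circular orbit is ω₂ = √(μ/r₂³) = 8.98183×10^-8 rad/s.
Angle swept by the target during transfer: ω₂·t = 1.5523 rad = 88.94°.
The deep-space probe traverses 180° on the transfer ellipse, so the target must lead by 180° − 88.94° = 91.06°.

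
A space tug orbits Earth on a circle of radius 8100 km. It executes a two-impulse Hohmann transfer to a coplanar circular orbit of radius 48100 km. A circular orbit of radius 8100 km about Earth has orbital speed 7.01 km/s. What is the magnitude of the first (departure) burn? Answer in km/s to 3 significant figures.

Δv₁ = 2.16 km/s

From the circular-orbit relation v² = μ/r at r = 8100 km: μ = v²r = (7.01)² × 8100 = 3.98035×10^5 km³/s².
Semi-major axis of the transfer orbit: a_t = (8100 + 48100)/2 = 28100 km.
On the circular orbit at r = 8100 km, v_c = √(μ/r) = 7.010 km/s.
Transfer-orbit speed at the same r (vis-viva, a = a_t): v_t = √[μ(2/r − 1/a_t)] = 9.171 km/s.
Δv₁ = |v_t − v_c| = |9.171 − 7.010| = 2.161 km/s.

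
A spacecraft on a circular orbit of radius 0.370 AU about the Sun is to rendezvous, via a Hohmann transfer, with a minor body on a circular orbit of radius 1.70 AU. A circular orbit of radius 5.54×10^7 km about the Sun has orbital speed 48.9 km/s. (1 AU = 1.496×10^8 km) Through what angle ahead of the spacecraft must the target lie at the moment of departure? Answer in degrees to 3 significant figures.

φ = 94.5°

From the circular-orbit relation v² = μ/r at r = 5.54×10^7 km: μ = v²r = (48.9)² × 5.54×10^7 = 1.32473×10^11 km³/s².
In km: r₁ = 0.370 × 1.496×10^8 = 5.5352×10^7 km; r₂ = 1.70 × 1.496×10^8 = 2.5432×10^8 km.
Semi-major axis of the transfer orbit: a_t = (5.5352×10^7 + 2.5432×10^8)/2 = 1.54836×10^8 km.
Transfer time t = π√(a_t³/μ) = 1.663×10^7 s.
The target's mean motion on its circular orbit is ω₂ = √(μ/r₂³) = 8.974×10^-8 rad/s.
Angle swept by the target during transfer: ω₂·t = 1.4924 rad = 85.51°.
The spacecraft traverses 180° on the transfer ellipse, so the target must lead by 180° − 85.51° = 94.5°.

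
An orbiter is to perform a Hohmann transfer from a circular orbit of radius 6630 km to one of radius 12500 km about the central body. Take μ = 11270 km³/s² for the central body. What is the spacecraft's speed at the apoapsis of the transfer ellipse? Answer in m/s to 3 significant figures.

v = 791 m/s

Semi-major axis of the transfer orbit: a_t = (6630 + 12500)/2 = 9565 km.
At apoapsis, r = 12500 km.
From the vis-viva equation, v = √[μ(2/r − 1/a_t)] = 0.7905 km/s.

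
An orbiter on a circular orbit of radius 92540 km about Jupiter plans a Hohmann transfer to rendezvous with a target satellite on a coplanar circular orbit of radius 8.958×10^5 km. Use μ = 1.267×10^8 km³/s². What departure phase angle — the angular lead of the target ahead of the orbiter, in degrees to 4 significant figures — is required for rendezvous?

Transfer-ellipse semi-major axis a_t = (r₁ + r₂)/2 = (92540 + 8.958×10^5)/2 = 4.9417×10^5 km.
The half-period of the transfer ellipse is t = π√(a_t³/μ) = 96956 s.
The target's mean motion on its circular orbit is ω₂ = √(μ/r₂³) = 1.3276×10^-5 rad/s.
Angle swept by the target during transfer: ω₂·t = 1.2872 rad = 73.751°.
The orbiter traverses 180° on the transfer ellipse, so the target must lead by 180° − 73.751° = 106.2°.

φ = 106.2°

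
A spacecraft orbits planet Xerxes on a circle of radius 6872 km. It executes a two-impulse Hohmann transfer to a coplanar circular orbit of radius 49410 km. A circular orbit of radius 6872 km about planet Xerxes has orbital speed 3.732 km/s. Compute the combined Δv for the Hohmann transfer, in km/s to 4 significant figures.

Δv = 1.917 km/s

From the circular-orbit relation v² = μ/r at r = 6872 km: μ = v²r = (3.732)² × 6872 = 95712.0 km³/s².
Semi-major axis of the transfer orbit: a_t = (6872 + 49410)/2 = 28141 km.
Circular speed at r₁: v₁ = √(μ/r₁) = √(95712.0/6872) = 3.732 km/s.
Transfer-orbit speed at r₁ (v² = μ(2/r − 1/a)): v_p = √[μ(2/r₁ − 1/a_t)] = 4.945 km/s.
First burn Δv₁ = |v_p − v₁| = 1.213 km/s.
Circular speed at r₂: v₂ = √(μ/r₂) = 1.3918 km/s.
Transfer-orbit speed at r₂: v_a = √[μ(2/r₂ − 1/a_t)] = 0.68778 km/s.
Second burn Δv₂ = |v₂ − v_a| = 0.7040 km/s.
Total Δv = Δv₁ + Δv₂ = 1.917 km/s.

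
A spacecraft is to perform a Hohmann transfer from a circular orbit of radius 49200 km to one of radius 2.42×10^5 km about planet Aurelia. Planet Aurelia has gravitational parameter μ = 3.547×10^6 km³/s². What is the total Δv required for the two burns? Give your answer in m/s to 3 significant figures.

Semi-major axis of the transfer orbit: a_t = (49200 + 2.420×10^5)/2 = 1.456×10^5 km.
Circular speed at r₁: v₁ = √(μ/r₁) = √(3.547×10^6/49200) = 8.49079 km/s.
Transfer-orbit speed at r₁ (vis-viva): v_p = √[μ(2/r₁ − 1/a_t)] = 10.9465 km/s.
First burn Δv₁ = |v_p − v₁| = 2.456 km/s.
At r₂, v₂ = √(μ/r₂) = 3.828 km/s.
Transfer-orbit speed at r₂: v_a = √[μ(2/r₂ − 1/a_t)] = 2.225 km/s.
Second burn Δv₂ = |v₂ − v_a| = 1.603 km/s.
Total Δv = Δv₁ + Δv₂ = 4.059 km/s.

Δv = 4060 m/s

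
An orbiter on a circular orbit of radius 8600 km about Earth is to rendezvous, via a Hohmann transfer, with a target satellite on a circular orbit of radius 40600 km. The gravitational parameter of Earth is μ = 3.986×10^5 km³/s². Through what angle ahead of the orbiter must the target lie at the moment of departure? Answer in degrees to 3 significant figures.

Semi-major axis of the transfer orbit: a_t = (8600 + 40600)/2 = 24600 km.
Transfer time t = π√(a_t³/μ) = 19199 s.
The target's mean motion on its circular orbit is ω₂ = √(μ/r₂³) = 7.7176×10^-5 rad/s.
Angle swept by the target during transfer: ω₂·t = 1.4817 rad = 84.90°.
Arrival is 180° from departure on the ellipse, so φ = 180° − 84.90° = 95.1°.

φ = 95.1°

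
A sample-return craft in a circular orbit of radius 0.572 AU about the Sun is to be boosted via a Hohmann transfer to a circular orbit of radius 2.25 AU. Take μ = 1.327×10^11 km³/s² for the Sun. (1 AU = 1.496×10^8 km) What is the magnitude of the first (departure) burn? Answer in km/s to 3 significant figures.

In km: r₁ = 0.572 × 1.496×10^8 = 8.55712×10^7 km; r₂ = 2.25 × 1.496×10^8 = 3.366×10^8 km.
Semi-major axis of the transfer orbit: a_t = (8.55712×10^7 + 3.366×10^8)/2 = 2.110856×10^8 km.
Circular speed at r = 8.55712×10^7 km: v_c = √(μ/r) = 39.38 km/s.
Transfer-orbit speed at the same r (vis-viva, a = a_t): v_t = √[μ(2/r − 1/a_t)] = 49.73 km/s.
Δv₁ = |v_t − v_c| = |49.73 − 39.38| = 10.35 km/s.

Δv₁ = 10.3 km/s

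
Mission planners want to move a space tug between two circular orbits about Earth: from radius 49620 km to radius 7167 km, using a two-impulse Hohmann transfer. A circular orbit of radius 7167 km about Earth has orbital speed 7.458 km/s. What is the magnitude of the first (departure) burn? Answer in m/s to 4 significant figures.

Δv₁ = 1410 m/s

From the circular-orbit relation v² = μ/r at r = 7167 km: μ = v²r = (7.458)² × 7167 = 3.98641×10^5 km³/s².
Semi-major axis of the transfer orbit: a_t = (49620 + 7167)/2 = 28393.5 km.
Circular speed at r = 49620 km: v_c = √(μ/r) = 2.834 km/s.
Vis-viva on the transfer ellipse at r = 49620 km gives v_t = √[μ(2/r − 1/a_t)] = 1.424 km/s.
Δv₁ = |v_t − v_c| = |1.424 − 2.834| = 1.410 km/s.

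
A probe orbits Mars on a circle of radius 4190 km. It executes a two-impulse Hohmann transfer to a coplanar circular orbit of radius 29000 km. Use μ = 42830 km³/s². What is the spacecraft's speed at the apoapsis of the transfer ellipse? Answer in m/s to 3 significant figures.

The Hohmann ellipse has a_t = (r₁ + r₂)/2 = 16595 km.
The apoapsis of the transfer ellipse is at r = 29000 km.
Applying v² = μ(2/r − 1/a_t): v = 0.6107 km/s.

v = 611 m/s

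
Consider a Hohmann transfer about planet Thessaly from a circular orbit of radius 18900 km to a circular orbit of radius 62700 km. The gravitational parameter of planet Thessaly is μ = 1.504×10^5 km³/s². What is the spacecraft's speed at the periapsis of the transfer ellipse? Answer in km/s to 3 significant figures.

The Hohmann ellipse has a_t = (r₁ + r₂)/2 = 40800 km.
The periapsis of the transfer ellipse is at r = 18900 km.
Vis-viva: v = √[μ(2/r − 1/a_t)] = √[1.504×10^5 × (2/18900 − 1/40800)] = 3.497 km/s.

v = 3.50 km/s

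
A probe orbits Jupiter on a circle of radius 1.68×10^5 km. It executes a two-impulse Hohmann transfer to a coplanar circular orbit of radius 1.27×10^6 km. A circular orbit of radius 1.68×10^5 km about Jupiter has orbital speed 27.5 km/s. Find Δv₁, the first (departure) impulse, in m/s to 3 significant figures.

Δv₁ = 9050 m/s

From the circular-orbit relation v² = μ/r at r = 1.68×10^5 km: μ = v²r = (27.5)² × 1.68×10^5 = 1.27050×10^8 km³/s².
Transfer-ellipse semi-major axis a_t = (r₁ + r₂)/2 = (1.680×10^5 + 1.270×10^6)/2 = 7.190×10^5 km.
On the circular orbit at r = 1.680×10^5 km, v_c = √(μ/r) = 27.500 km/s.
Vis-viva on the transfer ellipse at r = 1.680×10^5 km gives v_t = √[μ(2/r − 1/a_t)] = 36.549 km/s.
Δv₁ = |v_t − v_c| = |36.549 − 27.500| = 9.049 km/s.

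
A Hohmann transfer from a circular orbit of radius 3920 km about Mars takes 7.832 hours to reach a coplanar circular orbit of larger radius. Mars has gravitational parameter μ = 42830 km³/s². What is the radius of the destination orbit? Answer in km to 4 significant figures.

r₂ = 26300 km

Transfer time t = 7.832 hours = 28195.2 s, and t = π√(a_t³/μ).
So a_t = (μ t²/π²)^(1/3) = (42830 × (28195.2)² / π²)^(1/3) = 15110 km.
Since a_t = (r₁ + r₂)/2, r₂ = 2a_t − r₁ = 2×15110 − 3920 = 26300 km.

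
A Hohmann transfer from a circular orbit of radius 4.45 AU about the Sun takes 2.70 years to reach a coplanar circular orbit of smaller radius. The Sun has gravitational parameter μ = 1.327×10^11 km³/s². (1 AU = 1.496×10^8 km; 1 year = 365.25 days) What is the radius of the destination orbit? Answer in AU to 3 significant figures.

r₂ = 1.71 AU

In km: r₁ = 4.45 × 1.496×10^8 = 6.6572×10^8 km.
Transfer time t = 2.70 years × 365.25 × 86400 s = 8.520552×10^7 s, and t = π√(a_t³/μ).
So a_t = (μ t²/π²)^(1/3) = (1.327×10^11 × (8.520552×10^7)² / π²)^(1/3) = 4.6044×10^8 km.
Since a_t = (r₁ + r₂)/2, r₂ = 2a_t − r₁ = 2×4.6044×10^8 − 6.6572×10^8 = 2.5516×10^8 km.
In AU: r₂ = 2.5516×10^8 / 1.496×10^8 = 1.71 AU.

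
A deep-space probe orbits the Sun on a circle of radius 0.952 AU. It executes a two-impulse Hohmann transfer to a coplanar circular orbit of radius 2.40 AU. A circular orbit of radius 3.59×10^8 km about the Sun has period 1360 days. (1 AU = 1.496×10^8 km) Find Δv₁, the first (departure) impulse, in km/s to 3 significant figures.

Δv₁ = 5.99 km/s

From Kepler's third law T² = 4π²r³/μ at r = 3.59×10^8 km, T = 1360 days = 1360 × 86400 s = 1.17504×10^8 s: μ = 4π²r³/T² = 1.32293×10^11 km³/s².
In km: r₁ = 0.952 × 1.496×10^8 = 1.424192×10^8 km; r₂ = 2.40 × 1.496×10^8 = 3.5904×10^8 km.
The Hohmann ellipse has a_t = (r₁ + r₂)/2 = 2.507296×10^8 km.
Circular speed at r = 1.424192×10^8 km: v_c = √(μ/r) = 30.4779 km/s.
Transfer-orbit speed at the same r (vis-viva, a = a_t): v_t = √[μ(2/r − 1/a_t)] = 36.4715 km/s.
Δv₁ = |v_t − v_c| = |36.4715 − 30.4779| = 5.994 km/s.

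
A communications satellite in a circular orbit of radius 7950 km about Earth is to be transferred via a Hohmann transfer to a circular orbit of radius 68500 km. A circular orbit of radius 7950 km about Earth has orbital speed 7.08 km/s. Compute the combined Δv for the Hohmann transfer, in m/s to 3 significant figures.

Δv = 3710 m/s

From the circular-orbit relation v² = μ/r at r = 7950 km: μ = v²r = (7.08)² × 7950 = 3.98505×10^5 km³/s².
Semi-major axis of the transfer orbit: a_t = (7950 + 68500)/2 = 38225 km.
At r₁ the circular-orbit speed is v₁ = √(μ/r₁) = 7.080 km/s.
On the transfer ellipse at r₁, v² = μ(2/r − 1/a) gives v_p = √[μ(2/r₁ − 1/a_t)] = 9.478 km/s.
First burn Δv₁ = |v_p − v₁| = 2.398 km/s.
Circular speed at r₂: v₂ = √(μ/r₂) = 2.412 km/s.
Transfer-orbit speed at r₂: v_a = √[μ(2/r₂ − 1/a_t)] = 1.100 km/s.
Second burn Δv₂ = |v₂ − v_a| = 1.312 km/s.
Δv = Δv₁ + Δv₂ = 2.398 + 1.312 = 3.710 km/s.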